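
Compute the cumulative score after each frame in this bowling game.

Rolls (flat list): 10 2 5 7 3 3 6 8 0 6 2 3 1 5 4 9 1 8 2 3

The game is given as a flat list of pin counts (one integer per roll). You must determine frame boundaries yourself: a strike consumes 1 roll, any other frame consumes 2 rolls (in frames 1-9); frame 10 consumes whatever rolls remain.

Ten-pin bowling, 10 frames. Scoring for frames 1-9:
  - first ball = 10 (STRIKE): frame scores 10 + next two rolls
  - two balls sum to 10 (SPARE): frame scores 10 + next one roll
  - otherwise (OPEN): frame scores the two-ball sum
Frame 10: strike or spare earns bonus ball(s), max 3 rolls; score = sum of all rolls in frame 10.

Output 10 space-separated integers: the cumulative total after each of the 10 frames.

Answer: 17 24 37 46 54 62 66 75 93 106

Derivation:
Frame 1: STRIKE. 10 + next two rolls (2+5) = 17. Cumulative: 17
Frame 2: OPEN (2+5=7). Cumulative: 24
Frame 3: SPARE (7+3=10). 10 + next roll (3) = 13. Cumulative: 37
Frame 4: OPEN (3+6=9). Cumulative: 46
Frame 5: OPEN (8+0=8). Cumulative: 54
Frame 6: OPEN (6+2=8). Cumulative: 62
Frame 7: OPEN (3+1=4). Cumulative: 66
Frame 8: OPEN (5+4=9). Cumulative: 75
Frame 9: SPARE (9+1=10). 10 + next roll (8) = 18. Cumulative: 93
Frame 10: SPARE. Sum of all frame-10 rolls (8+2+3) = 13. Cumulative: 106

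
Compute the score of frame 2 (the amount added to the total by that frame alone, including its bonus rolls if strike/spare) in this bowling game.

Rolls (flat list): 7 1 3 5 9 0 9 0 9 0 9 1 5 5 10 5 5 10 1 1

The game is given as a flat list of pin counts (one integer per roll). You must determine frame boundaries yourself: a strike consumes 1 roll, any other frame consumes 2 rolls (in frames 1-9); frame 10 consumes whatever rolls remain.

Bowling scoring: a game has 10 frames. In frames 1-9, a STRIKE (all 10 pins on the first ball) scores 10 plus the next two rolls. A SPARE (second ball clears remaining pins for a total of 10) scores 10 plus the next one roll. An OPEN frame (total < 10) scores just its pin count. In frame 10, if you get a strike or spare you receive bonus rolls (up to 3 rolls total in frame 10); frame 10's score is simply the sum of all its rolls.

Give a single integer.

Answer: 8

Derivation:
Frame 1: OPEN (7+1=8). Cumulative: 8
Frame 2: OPEN (3+5=8). Cumulative: 16
Frame 3: OPEN (9+0=9). Cumulative: 25
Frame 4: OPEN (9+0=9). Cumulative: 34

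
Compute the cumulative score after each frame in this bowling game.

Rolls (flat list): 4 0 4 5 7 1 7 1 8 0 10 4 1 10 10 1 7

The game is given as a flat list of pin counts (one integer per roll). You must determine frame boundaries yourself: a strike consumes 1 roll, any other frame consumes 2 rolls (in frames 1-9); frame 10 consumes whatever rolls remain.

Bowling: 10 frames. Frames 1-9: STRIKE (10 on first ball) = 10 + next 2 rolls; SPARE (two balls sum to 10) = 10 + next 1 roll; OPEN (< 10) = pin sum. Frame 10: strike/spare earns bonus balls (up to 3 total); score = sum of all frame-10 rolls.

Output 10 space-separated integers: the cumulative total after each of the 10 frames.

Frame 1: OPEN (4+0=4). Cumulative: 4
Frame 2: OPEN (4+5=9). Cumulative: 13
Frame 3: OPEN (7+1=8). Cumulative: 21
Frame 4: OPEN (7+1=8). Cumulative: 29
Frame 5: OPEN (8+0=8). Cumulative: 37
Frame 6: STRIKE. 10 + next two rolls (4+1) = 15. Cumulative: 52
Frame 7: OPEN (4+1=5). Cumulative: 57
Frame 8: STRIKE. 10 + next two rolls (10+1) = 21. Cumulative: 78
Frame 9: STRIKE. 10 + next two rolls (1+7) = 18. Cumulative: 96
Frame 10: OPEN. Sum of all frame-10 rolls (1+7) = 8. Cumulative: 104

Answer: 4 13 21 29 37 52 57 78 96 104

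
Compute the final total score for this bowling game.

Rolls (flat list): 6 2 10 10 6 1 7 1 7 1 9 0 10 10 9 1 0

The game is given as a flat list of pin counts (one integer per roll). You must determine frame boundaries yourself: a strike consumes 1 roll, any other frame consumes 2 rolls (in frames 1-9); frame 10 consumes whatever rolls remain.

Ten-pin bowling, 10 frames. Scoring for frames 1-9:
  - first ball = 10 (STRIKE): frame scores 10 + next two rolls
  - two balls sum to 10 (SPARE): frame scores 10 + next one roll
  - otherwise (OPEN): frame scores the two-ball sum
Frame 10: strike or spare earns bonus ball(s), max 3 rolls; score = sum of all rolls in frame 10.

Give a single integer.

Frame 1: OPEN (6+2=8). Cumulative: 8
Frame 2: STRIKE. 10 + next two rolls (10+6) = 26. Cumulative: 34
Frame 3: STRIKE. 10 + next two rolls (6+1) = 17. Cumulative: 51
Frame 4: OPEN (6+1=7). Cumulative: 58
Frame 5: OPEN (7+1=8). Cumulative: 66
Frame 6: OPEN (7+1=8). Cumulative: 74
Frame 7: OPEN (9+0=9). Cumulative: 83
Frame 8: STRIKE. 10 + next two rolls (10+9) = 29. Cumulative: 112
Frame 9: STRIKE. 10 + next two rolls (9+1) = 20. Cumulative: 132
Frame 10: SPARE. Sum of all frame-10 rolls (9+1+0) = 10. Cumulative: 142

Answer: 142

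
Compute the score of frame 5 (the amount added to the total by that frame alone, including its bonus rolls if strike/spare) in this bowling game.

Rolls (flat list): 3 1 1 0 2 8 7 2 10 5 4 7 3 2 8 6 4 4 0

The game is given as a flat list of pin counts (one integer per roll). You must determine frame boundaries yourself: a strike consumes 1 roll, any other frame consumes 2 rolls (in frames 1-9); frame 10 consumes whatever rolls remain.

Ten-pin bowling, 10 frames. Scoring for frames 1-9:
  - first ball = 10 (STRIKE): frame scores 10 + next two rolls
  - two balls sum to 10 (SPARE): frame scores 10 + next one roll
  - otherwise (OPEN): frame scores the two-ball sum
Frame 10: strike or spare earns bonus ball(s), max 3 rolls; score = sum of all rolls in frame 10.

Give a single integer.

Frame 1: OPEN (3+1=4). Cumulative: 4
Frame 2: OPEN (1+0=1). Cumulative: 5
Frame 3: SPARE (2+8=10). 10 + next roll (7) = 17. Cumulative: 22
Frame 4: OPEN (7+2=9). Cumulative: 31
Frame 5: STRIKE. 10 + next two rolls (5+4) = 19. Cumulative: 50
Frame 6: OPEN (5+4=9). Cumulative: 59
Frame 7: SPARE (7+3=10). 10 + next roll (2) = 12. Cumulative: 71

Answer: 19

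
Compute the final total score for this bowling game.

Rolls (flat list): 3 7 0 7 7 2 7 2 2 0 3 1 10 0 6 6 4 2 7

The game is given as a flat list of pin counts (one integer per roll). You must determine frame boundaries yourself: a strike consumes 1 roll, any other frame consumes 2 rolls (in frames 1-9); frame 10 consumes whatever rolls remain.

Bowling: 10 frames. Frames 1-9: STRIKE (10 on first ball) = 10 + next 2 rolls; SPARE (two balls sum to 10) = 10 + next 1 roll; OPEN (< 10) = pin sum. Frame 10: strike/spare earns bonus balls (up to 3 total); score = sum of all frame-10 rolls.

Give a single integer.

Frame 1: SPARE (3+7=10). 10 + next roll (0) = 10. Cumulative: 10
Frame 2: OPEN (0+7=7). Cumulative: 17
Frame 3: OPEN (7+2=9). Cumulative: 26
Frame 4: OPEN (7+2=9). Cumulative: 35
Frame 5: OPEN (2+0=2). Cumulative: 37
Frame 6: OPEN (3+1=4). Cumulative: 41
Frame 7: STRIKE. 10 + next two rolls (0+6) = 16. Cumulative: 57
Frame 8: OPEN (0+6=6). Cumulative: 63
Frame 9: SPARE (6+4=10). 10 + next roll (2) = 12. Cumulative: 75
Frame 10: OPEN. Sum of all frame-10 rolls (2+7) = 9. Cumulative: 84

Answer: 84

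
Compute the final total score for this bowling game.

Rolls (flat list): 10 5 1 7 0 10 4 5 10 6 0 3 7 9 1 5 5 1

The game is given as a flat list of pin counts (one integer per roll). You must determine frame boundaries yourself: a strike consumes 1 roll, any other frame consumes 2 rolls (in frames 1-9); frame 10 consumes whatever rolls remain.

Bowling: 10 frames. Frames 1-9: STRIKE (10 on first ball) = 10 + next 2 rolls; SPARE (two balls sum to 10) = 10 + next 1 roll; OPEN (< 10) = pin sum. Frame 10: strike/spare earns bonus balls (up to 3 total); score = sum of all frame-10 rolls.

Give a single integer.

Answer: 124

Derivation:
Frame 1: STRIKE. 10 + next two rolls (5+1) = 16. Cumulative: 16
Frame 2: OPEN (5+1=6). Cumulative: 22
Frame 3: OPEN (7+0=7). Cumulative: 29
Frame 4: STRIKE. 10 + next two rolls (4+5) = 19. Cumulative: 48
Frame 5: OPEN (4+5=9). Cumulative: 57
Frame 6: STRIKE. 10 + next two rolls (6+0) = 16. Cumulative: 73
Frame 7: OPEN (6+0=6). Cumulative: 79
Frame 8: SPARE (3+7=10). 10 + next roll (9) = 19. Cumulative: 98
Frame 9: SPARE (9+1=10). 10 + next roll (5) = 15. Cumulative: 113
Frame 10: SPARE. Sum of all frame-10 rolls (5+5+1) = 11. Cumulative: 124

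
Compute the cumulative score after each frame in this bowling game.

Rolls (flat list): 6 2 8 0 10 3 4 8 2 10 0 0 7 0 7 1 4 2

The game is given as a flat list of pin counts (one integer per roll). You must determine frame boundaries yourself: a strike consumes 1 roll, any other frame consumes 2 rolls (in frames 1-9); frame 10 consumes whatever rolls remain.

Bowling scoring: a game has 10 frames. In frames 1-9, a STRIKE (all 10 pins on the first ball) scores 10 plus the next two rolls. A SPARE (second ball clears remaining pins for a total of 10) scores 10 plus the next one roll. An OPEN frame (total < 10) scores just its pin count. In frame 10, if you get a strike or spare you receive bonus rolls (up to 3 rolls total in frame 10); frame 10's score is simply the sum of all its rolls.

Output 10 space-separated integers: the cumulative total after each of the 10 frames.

Answer: 8 16 33 40 60 70 70 77 85 91

Derivation:
Frame 1: OPEN (6+2=8). Cumulative: 8
Frame 2: OPEN (8+0=8). Cumulative: 16
Frame 3: STRIKE. 10 + next two rolls (3+4) = 17. Cumulative: 33
Frame 4: OPEN (3+4=7). Cumulative: 40
Frame 5: SPARE (8+2=10). 10 + next roll (10) = 20. Cumulative: 60
Frame 6: STRIKE. 10 + next two rolls (0+0) = 10. Cumulative: 70
Frame 7: OPEN (0+0=0). Cumulative: 70
Frame 8: OPEN (7+0=7). Cumulative: 77
Frame 9: OPEN (7+1=8). Cumulative: 85
Frame 10: OPEN. Sum of all frame-10 rolls (4+2) = 6. Cumulative: 91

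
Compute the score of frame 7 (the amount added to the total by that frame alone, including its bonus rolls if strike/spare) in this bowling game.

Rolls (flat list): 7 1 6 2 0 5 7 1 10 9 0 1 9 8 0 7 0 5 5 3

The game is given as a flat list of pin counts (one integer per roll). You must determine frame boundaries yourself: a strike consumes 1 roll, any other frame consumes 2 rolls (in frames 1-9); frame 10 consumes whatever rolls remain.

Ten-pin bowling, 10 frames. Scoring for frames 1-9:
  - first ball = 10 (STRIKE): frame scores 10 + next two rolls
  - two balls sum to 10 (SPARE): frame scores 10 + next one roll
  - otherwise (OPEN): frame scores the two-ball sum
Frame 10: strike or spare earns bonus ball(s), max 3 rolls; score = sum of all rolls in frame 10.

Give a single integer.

Frame 1: OPEN (7+1=8). Cumulative: 8
Frame 2: OPEN (6+2=8). Cumulative: 16
Frame 3: OPEN (0+5=5). Cumulative: 21
Frame 4: OPEN (7+1=8). Cumulative: 29
Frame 5: STRIKE. 10 + next two rolls (9+0) = 19. Cumulative: 48
Frame 6: OPEN (9+0=9). Cumulative: 57
Frame 7: SPARE (1+9=10). 10 + next roll (8) = 18. Cumulative: 75
Frame 8: OPEN (8+0=8). Cumulative: 83
Frame 9: OPEN (7+0=7). Cumulative: 90

Answer: 18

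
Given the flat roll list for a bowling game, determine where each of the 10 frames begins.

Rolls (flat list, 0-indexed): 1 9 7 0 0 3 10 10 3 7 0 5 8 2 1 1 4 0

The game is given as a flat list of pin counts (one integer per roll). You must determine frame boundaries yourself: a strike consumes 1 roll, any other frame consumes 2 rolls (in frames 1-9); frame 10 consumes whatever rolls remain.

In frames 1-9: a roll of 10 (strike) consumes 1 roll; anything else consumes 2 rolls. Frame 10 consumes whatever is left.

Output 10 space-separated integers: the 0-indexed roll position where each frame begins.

Answer: 0 2 4 6 7 8 10 12 14 16

Derivation:
Frame 1 starts at roll index 0: rolls=1,9 (sum=10), consumes 2 rolls
Frame 2 starts at roll index 2: rolls=7,0 (sum=7), consumes 2 rolls
Frame 3 starts at roll index 4: rolls=0,3 (sum=3), consumes 2 rolls
Frame 4 starts at roll index 6: roll=10 (strike), consumes 1 roll
Frame 5 starts at roll index 7: roll=10 (strike), consumes 1 roll
Frame 6 starts at roll index 8: rolls=3,7 (sum=10), consumes 2 rolls
Frame 7 starts at roll index 10: rolls=0,5 (sum=5), consumes 2 rolls
Frame 8 starts at roll index 12: rolls=8,2 (sum=10), consumes 2 rolls
Frame 9 starts at roll index 14: rolls=1,1 (sum=2), consumes 2 rolls
Frame 10 starts at roll index 16: 2 remaining rolls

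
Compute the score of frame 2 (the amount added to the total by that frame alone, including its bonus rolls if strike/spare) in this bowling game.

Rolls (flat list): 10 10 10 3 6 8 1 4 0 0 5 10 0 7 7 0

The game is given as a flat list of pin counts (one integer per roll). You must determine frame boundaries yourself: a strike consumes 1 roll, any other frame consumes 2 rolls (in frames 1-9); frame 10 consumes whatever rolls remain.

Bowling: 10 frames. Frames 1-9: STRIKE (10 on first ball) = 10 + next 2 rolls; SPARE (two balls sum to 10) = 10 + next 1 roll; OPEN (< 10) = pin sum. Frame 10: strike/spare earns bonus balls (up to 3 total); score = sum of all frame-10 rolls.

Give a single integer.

Frame 1: STRIKE. 10 + next two rolls (10+10) = 30. Cumulative: 30
Frame 2: STRIKE. 10 + next two rolls (10+3) = 23. Cumulative: 53
Frame 3: STRIKE. 10 + next two rolls (3+6) = 19. Cumulative: 72
Frame 4: OPEN (3+6=9). Cumulative: 81

Answer: 23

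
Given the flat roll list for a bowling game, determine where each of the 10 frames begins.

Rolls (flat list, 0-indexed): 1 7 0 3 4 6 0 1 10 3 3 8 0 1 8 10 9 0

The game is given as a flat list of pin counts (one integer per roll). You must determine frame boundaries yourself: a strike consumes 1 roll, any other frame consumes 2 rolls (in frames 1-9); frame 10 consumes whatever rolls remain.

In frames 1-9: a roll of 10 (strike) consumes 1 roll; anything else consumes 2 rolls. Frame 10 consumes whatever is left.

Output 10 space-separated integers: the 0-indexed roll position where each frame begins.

Answer: 0 2 4 6 8 9 11 13 15 16

Derivation:
Frame 1 starts at roll index 0: rolls=1,7 (sum=8), consumes 2 rolls
Frame 2 starts at roll index 2: rolls=0,3 (sum=3), consumes 2 rolls
Frame 3 starts at roll index 4: rolls=4,6 (sum=10), consumes 2 rolls
Frame 4 starts at roll index 6: rolls=0,1 (sum=1), consumes 2 rolls
Frame 5 starts at roll index 8: roll=10 (strike), consumes 1 roll
Frame 6 starts at roll index 9: rolls=3,3 (sum=6), consumes 2 rolls
Frame 7 starts at roll index 11: rolls=8,0 (sum=8), consumes 2 rolls
Frame 8 starts at roll index 13: rolls=1,8 (sum=9), consumes 2 rolls
Frame 9 starts at roll index 15: roll=10 (strike), consumes 1 roll
Frame 10 starts at roll index 16: 2 remaining rolls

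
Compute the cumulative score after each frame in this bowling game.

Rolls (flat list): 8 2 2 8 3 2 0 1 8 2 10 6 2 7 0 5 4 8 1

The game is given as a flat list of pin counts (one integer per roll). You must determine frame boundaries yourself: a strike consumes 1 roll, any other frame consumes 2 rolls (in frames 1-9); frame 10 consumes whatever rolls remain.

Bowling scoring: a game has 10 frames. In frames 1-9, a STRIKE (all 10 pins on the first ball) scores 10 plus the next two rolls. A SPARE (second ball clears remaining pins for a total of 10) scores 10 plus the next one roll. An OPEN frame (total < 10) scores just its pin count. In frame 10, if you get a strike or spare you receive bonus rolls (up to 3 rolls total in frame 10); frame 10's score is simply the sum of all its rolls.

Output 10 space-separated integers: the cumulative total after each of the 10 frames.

Frame 1: SPARE (8+2=10). 10 + next roll (2) = 12. Cumulative: 12
Frame 2: SPARE (2+8=10). 10 + next roll (3) = 13. Cumulative: 25
Frame 3: OPEN (3+2=5). Cumulative: 30
Frame 4: OPEN (0+1=1). Cumulative: 31
Frame 5: SPARE (8+2=10). 10 + next roll (10) = 20. Cumulative: 51
Frame 6: STRIKE. 10 + next two rolls (6+2) = 18. Cumulative: 69
Frame 7: OPEN (6+2=8). Cumulative: 77
Frame 8: OPEN (7+0=7). Cumulative: 84
Frame 9: OPEN (5+4=9). Cumulative: 93
Frame 10: OPEN. Sum of all frame-10 rolls (8+1) = 9. Cumulative: 102

Answer: 12 25 30 31 51 69 77 84 93 102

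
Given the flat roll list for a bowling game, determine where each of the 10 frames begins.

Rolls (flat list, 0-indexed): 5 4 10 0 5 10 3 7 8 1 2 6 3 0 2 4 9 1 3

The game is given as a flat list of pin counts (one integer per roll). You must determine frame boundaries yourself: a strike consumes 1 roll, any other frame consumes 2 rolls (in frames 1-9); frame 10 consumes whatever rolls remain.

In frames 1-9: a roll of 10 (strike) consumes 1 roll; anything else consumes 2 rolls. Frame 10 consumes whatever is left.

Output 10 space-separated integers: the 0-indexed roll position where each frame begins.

Frame 1 starts at roll index 0: rolls=5,4 (sum=9), consumes 2 rolls
Frame 2 starts at roll index 2: roll=10 (strike), consumes 1 roll
Frame 3 starts at roll index 3: rolls=0,5 (sum=5), consumes 2 rolls
Frame 4 starts at roll index 5: roll=10 (strike), consumes 1 roll
Frame 5 starts at roll index 6: rolls=3,7 (sum=10), consumes 2 rolls
Frame 6 starts at roll index 8: rolls=8,1 (sum=9), consumes 2 rolls
Frame 7 starts at roll index 10: rolls=2,6 (sum=8), consumes 2 rolls
Frame 8 starts at roll index 12: rolls=3,0 (sum=3), consumes 2 rolls
Frame 9 starts at roll index 14: rolls=2,4 (sum=6), consumes 2 rolls
Frame 10 starts at roll index 16: 3 remaining rolls

Answer: 0 2 3 5 6 8 10 12 14 16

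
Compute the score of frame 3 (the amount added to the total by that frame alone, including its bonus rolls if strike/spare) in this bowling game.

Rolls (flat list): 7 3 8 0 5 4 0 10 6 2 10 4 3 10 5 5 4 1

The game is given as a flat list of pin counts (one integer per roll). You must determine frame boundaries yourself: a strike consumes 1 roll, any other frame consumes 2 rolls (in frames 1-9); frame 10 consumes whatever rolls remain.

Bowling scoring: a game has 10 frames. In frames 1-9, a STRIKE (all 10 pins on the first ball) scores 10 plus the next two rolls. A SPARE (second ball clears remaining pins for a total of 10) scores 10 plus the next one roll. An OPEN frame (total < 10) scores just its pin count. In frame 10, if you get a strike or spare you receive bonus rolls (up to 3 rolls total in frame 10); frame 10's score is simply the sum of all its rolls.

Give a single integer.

Answer: 9

Derivation:
Frame 1: SPARE (7+3=10). 10 + next roll (8) = 18. Cumulative: 18
Frame 2: OPEN (8+0=8). Cumulative: 26
Frame 3: OPEN (5+4=9). Cumulative: 35
Frame 4: SPARE (0+10=10). 10 + next roll (6) = 16. Cumulative: 51
Frame 5: OPEN (6+2=8). Cumulative: 59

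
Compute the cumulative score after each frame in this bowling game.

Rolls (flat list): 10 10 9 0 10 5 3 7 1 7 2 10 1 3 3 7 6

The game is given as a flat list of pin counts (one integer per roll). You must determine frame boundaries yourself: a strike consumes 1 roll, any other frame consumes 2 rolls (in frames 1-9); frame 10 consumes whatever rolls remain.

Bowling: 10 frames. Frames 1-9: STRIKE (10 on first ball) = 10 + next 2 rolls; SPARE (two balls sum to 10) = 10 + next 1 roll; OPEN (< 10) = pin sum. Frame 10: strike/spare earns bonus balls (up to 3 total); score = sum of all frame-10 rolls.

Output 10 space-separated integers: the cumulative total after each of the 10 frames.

Answer: 29 48 57 75 83 91 100 114 118 134

Derivation:
Frame 1: STRIKE. 10 + next two rolls (10+9) = 29. Cumulative: 29
Frame 2: STRIKE. 10 + next two rolls (9+0) = 19. Cumulative: 48
Frame 3: OPEN (9+0=9). Cumulative: 57
Frame 4: STRIKE. 10 + next two rolls (5+3) = 18. Cumulative: 75
Frame 5: OPEN (5+3=8). Cumulative: 83
Frame 6: OPEN (7+1=8). Cumulative: 91
Frame 7: OPEN (7+2=9). Cumulative: 100
Frame 8: STRIKE. 10 + next two rolls (1+3) = 14. Cumulative: 114
Frame 9: OPEN (1+3=4). Cumulative: 118
Frame 10: SPARE. Sum of all frame-10 rolls (3+7+6) = 16. Cumulative: 134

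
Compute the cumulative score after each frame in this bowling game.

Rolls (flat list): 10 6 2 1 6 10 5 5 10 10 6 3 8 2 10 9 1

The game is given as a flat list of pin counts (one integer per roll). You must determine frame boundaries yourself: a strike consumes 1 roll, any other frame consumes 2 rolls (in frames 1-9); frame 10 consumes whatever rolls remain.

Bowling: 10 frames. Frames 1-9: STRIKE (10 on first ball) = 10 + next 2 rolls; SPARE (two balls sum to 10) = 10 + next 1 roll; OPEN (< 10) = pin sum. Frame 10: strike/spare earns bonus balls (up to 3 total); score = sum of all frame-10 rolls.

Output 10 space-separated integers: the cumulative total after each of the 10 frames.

Answer: 18 26 33 53 73 99 118 127 147 167

Derivation:
Frame 1: STRIKE. 10 + next two rolls (6+2) = 18. Cumulative: 18
Frame 2: OPEN (6+2=8). Cumulative: 26
Frame 3: OPEN (1+6=7). Cumulative: 33
Frame 4: STRIKE. 10 + next two rolls (5+5) = 20. Cumulative: 53
Frame 5: SPARE (5+5=10). 10 + next roll (10) = 20. Cumulative: 73
Frame 6: STRIKE. 10 + next two rolls (10+6) = 26. Cumulative: 99
Frame 7: STRIKE. 10 + next two rolls (6+3) = 19. Cumulative: 118
Frame 8: OPEN (6+3=9). Cumulative: 127
Frame 9: SPARE (8+2=10). 10 + next roll (10) = 20. Cumulative: 147
Frame 10: STRIKE. Sum of all frame-10 rolls (10+9+1) = 20. Cumulative: 167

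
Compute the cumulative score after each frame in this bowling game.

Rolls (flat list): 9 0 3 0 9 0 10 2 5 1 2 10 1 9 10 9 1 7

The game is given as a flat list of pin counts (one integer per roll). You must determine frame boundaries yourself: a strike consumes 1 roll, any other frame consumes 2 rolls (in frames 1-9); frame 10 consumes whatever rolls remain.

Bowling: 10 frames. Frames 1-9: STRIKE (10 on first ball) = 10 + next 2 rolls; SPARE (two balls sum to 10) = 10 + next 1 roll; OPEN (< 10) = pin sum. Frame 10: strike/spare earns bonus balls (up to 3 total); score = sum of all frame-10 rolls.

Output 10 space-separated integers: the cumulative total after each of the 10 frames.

Frame 1: OPEN (9+0=9). Cumulative: 9
Frame 2: OPEN (3+0=3). Cumulative: 12
Frame 3: OPEN (9+0=9). Cumulative: 21
Frame 4: STRIKE. 10 + next two rolls (2+5) = 17. Cumulative: 38
Frame 5: OPEN (2+5=7). Cumulative: 45
Frame 6: OPEN (1+2=3). Cumulative: 48
Frame 7: STRIKE. 10 + next two rolls (1+9) = 20. Cumulative: 68
Frame 8: SPARE (1+9=10). 10 + next roll (10) = 20. Cumulative: 88
Frame 9: STRIKE. 10 + next two rolls (9+1) = 20. Cumulative: 108
Frame 10: SPARE. Sum of all frame-10 rolls (9+1+7) = 17. Cumulative: 125

Answer: 9 12 21 38 45 48 68 88 108 125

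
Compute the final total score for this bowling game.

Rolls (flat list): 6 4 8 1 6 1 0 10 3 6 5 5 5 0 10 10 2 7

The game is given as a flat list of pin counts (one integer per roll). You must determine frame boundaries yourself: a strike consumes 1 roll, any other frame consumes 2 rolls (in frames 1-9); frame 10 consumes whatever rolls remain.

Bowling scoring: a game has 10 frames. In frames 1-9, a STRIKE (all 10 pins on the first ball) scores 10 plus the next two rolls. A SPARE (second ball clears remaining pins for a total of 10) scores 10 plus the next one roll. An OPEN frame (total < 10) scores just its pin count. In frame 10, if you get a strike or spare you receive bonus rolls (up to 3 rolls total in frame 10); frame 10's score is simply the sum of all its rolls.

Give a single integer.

Frame 1: SPARE (6+4=10). 10 + next roll (8) = 18. Cumulative: 18
Frame 2: OPEN (8+1=9). Cumulative: 27
Frame 3: OPEN (6+1=7). Cumulative: 34
Frame 4: SPARE (0+10=10). 10 + next roll (3) = 13. Cumulative: 47
Frame 5: OPEN (3+6=9). Cumulative: 56
Frame 6: SPARE (5+5=10). 10 + next roll (5) = 15. Cumulative: 71
Frame 7: OPEN (5+0=5). Cumulative: 76
Frame 8: STRIKE. 10 + next two rolls (10+2) = 22. Cumulative: 98
Frame 9: STRIKE. 10 + next two rolls (2+7) = 19. Cumulative: 117
Frame 10: OPEN. Sum of all frame-10 rolls (2+7) = 9. Cumulative: 126

Answer: 126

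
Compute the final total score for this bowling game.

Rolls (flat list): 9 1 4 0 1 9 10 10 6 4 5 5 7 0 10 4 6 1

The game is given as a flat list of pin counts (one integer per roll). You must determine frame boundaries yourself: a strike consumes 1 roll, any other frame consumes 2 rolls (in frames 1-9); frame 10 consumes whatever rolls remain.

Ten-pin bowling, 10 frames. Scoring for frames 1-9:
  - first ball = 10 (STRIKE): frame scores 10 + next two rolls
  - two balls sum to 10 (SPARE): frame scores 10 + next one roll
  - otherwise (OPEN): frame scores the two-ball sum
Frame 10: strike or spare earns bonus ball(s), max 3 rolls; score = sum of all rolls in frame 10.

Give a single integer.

Answer: 154

Derivation:
Frame 1: SPARE (9+1=10). 10 + next roll (4) = 14. Cumulative: 14
Frame 2: OPEN (4+0=4). Cumulative: 18
Frame 3: SPARE (1+9=10). 10 + next roll (10) = 20. Cumulative: 38
Frame 4: STRIKE. 10 + next two rolls (10+6) = 26. Cumulative: 64
Frame 5: STRIKE. 10 + next two rolls (6+4) = 20. Cumulative: 84
Frame 6: SPARE (6+4=10). 10 + next roll (5) = 15. Cumulative: 99
Frame 7: SPARE (5+5=10). 10 + next roll (7) = 17. Cumulative: 116
Frame 8: OPEN (7+0=7). Cumulative: 123
Frame 9: STRIKE. 10 + next two rolls (4+6) = 20. Cumulative: 143
Frame 10: SPARE. Sum of all frame-10 rolls (4+6+1) = 11. Cumulative: 154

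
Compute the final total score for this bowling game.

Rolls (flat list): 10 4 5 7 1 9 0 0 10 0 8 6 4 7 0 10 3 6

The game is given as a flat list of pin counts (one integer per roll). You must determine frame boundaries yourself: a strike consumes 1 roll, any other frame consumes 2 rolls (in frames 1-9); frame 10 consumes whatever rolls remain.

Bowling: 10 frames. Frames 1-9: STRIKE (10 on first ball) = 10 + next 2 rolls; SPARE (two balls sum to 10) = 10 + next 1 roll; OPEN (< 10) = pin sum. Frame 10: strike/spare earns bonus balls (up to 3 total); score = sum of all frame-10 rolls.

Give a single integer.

Frame 1: STRIKE. 10 + next two rolls (4+5) = 19. Cumulative: 19
Frame 2: OPEN (4+5=9). Cumulative: 28
Frame 3: OPEN (7+1=8). Cumulative: 36
Frame 4: OPEN (9+0=9). Cumulative: 45
Frame 5: SPARE (0+10=10). 10 + next roll (0) = 10. Cumulative: 55
Frame 6: OPEN (0+8=8). Cumulative: 63
Frame 7: SPARE (6+4=10). 10 + next roll (7) = 17. Cumulative: 80
Frame 8: OPEN (7+0=7). Cumulative: 87
Frame 9: STRIKE. 10 + next two rolls (3+6) = 19. Cumulative: 106
Frame 10: OPEN. Sum of all frame-10 rolls (3+6) = 9. Cumulative: 115

Answer: 115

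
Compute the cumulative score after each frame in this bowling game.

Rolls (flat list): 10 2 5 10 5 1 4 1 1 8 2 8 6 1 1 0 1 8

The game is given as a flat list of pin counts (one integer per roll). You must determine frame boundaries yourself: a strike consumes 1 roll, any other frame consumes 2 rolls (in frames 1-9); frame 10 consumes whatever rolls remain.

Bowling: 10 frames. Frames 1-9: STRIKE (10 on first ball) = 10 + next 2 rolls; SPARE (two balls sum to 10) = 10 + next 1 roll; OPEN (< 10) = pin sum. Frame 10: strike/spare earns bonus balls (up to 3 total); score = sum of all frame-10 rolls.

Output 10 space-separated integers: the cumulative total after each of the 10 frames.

Frame 1: STRIKE. 10 + next two rolls (2+5) = 17. Cumulative: 17
Frame 2: OPEN (2+5=7). Cumulative: 24
Frame 3: STRIKE. 10 + next two rolls (5+1) = 16. Cumulative: 40
Frame 4: OPEN (5+1=6). Cumulative: 46
Frame 5: OPEN (4+1=5). Cumulative: 51
Frame 6: OPEN (1+8=9). Cumulative: 60
Frame 7: SPARE (2+8=10). 10 + next roll (6) = 16. Cumulative: 76
Frame 8: OPEN (6+1=7). Cumulative: 83
Frame 9: OPEN (1+0=1). Cumulative: 84
Frame 10: OPEN. Sum of all frame-10 rolls (1+8) = 9. Cumulative: 93

Answer: 17 24 40 46 51 60 76 83 84 93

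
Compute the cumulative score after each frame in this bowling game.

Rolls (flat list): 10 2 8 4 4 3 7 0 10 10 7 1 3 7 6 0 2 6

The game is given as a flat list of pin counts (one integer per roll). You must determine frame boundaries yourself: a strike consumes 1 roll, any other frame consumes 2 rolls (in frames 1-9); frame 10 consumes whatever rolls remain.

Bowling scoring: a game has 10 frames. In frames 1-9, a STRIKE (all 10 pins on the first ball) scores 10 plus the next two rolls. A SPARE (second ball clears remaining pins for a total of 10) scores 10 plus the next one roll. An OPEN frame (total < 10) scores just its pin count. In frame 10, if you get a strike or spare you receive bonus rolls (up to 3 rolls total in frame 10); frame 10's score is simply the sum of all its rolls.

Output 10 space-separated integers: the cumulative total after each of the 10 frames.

Frame 1: STRIKE. 10 + next two rolls (2+8) = 20. Cumulative: 20
Frame 2: SPARE (2+8=10). 10 + next roll (4) = 14. Cumulative: 34
Frame 3: OPEN (4+4=8). Cumulative: 42
Frame 4: SPARE (3+7=10). 10 + next roll (0) = 10. Cumulative: 52
Frame 5: SPARE (0+10=10). 10 + next roll (10) = 20. Cumulative: 72
Frame 6: STRIKE. 10 + next two rolls (7+1) = 18. Cumulative: 90
Frame 7: OPEN (7+1=8). Cumulative: 98
Frame 8: SPARE (3+7=10). 10 + next roll (6) = 16. Cumulative: 114
Frame 9: OPEN (6+0=6). Cumulative: 120
Frame 10: OPEN. Sum of all frame-10 rolls (2+6) = 8. Cumulative: 128

Answer: 20 34 42 52 72 90 98 114 120 128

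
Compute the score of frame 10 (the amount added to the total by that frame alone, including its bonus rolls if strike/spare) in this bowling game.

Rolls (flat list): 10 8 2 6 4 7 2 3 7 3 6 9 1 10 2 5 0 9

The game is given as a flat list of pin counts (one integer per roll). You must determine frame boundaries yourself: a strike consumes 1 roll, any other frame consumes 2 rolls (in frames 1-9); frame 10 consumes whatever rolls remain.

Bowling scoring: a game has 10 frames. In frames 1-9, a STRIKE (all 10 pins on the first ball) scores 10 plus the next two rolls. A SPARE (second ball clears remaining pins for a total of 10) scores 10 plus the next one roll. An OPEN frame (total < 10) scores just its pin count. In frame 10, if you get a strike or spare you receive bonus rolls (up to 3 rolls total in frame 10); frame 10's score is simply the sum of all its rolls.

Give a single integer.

Answer: 9

Derivation:
Frame 1: STRIKE. 10 + next two rolls (8+2) = 20. Cumulative: 20
Frame 2: SPARE (8+2=10). 10 + next roll (6) = 16. Cumulative: 36
Frame 3: SPARE (6+4=10). 10 + next roll (7) = 17. Cumulative: 53
Frame 4: OPEN (7+2=9). Cumulative: 62
Frame 5: SPARE (3+7=10). 10 + next roll (3) = 13. Cumulative: 75
Frame 6: OPEN (3+6=9). Cumulative: 84
Frame 7: SPARE (9+1=10). 10 + next roll (10) = 20. Cumulative: 104
Frame 8: STRIKE. 10 + next two rolls (2+5) = 17. Cumulative: 121
Frame 9: OPEN (2+5=7). Cumulative: 128
Frame 10: OPEN. Sum of all frame-10 rolls (0+9) = 9. Cumulative: 137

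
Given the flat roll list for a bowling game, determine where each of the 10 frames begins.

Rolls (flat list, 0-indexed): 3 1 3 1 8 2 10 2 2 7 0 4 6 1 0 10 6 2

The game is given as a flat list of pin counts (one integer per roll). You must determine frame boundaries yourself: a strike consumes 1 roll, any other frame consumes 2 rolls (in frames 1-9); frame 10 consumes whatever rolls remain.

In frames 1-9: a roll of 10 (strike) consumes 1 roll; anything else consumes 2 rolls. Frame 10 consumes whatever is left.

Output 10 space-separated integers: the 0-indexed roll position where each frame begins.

Frame 1 starts at roll index 0: rolls=3,1 (sum=4), consumes 2 rolls
Frame 2 starts at roll index 2: rolls=3,1 (sum=4), consumes 2 rolls
Frame 3 starts at roll index 4: rolls=8,2 (sum=10), consumes 2 rolls
Frame 4 starts at roll index 6: roll=10 (strike), consumes 1 roll
Frame 5 starts at roll index 7: rolls=2,2 (sum=4), consumes 2 rolls
Frame 6 starts at roll index 9: rolls=7,0 (sum=7), consumes 2 rolls
Frame 7 starts at roll index 11: rolls=4,6 (sum=10), consumes 2 rolls
Frame 8 starts at roll index 13: rolls=1,0 (sum=1), consumes 2 rolls
Frame 9 starts at roll index 15: roll=10 (strike), consumes 1 roll
Frame 10 starts at roll index 16: 2 remaining rolls

Answer: 0 2 4 6 7 9 11 13 15 16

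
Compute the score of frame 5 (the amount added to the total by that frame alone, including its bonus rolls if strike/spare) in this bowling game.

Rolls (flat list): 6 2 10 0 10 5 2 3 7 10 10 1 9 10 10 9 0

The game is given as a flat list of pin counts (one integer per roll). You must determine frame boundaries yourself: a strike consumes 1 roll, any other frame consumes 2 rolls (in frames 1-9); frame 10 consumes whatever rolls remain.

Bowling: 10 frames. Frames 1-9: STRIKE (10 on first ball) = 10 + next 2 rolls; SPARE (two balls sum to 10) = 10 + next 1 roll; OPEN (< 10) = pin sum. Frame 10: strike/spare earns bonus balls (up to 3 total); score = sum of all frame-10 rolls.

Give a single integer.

Answer: 20

Derivation:
Frame 1: OPEN (6+2=8). Cumulative: 8
Frame 2: STRIKE. 10 + next two rolls (0+10) = 20. Cumulative: 28
Frame 3: SPARE (0+10=10). 10 + next roll (5) = 15. Cumulative: 43
Frame 4: OPEN (5+2=7). Cumulative: 50
Frame 5: SPARE (3+7=10). 10 + next roll (10) = 20. Cumulative: 70
Frame 6: STRIKE. 10 + next two rolls (10+1) = 21. Cumulative: 91
Frame 7: STRIKE. 10 + next two rolls (1+9) = 20. Cumulative: 111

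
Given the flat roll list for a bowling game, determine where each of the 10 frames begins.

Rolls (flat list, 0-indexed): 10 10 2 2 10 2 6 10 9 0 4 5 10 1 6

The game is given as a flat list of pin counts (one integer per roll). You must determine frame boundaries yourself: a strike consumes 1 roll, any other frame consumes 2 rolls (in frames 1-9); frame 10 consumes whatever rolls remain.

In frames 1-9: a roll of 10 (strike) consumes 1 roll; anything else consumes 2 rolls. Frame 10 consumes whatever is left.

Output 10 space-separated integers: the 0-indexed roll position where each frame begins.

Frame 1 starts at roll index 0: roll=10 (strike), consumes 1 roll
Frame 2 starts at roll index 1: roll=10 (strike), consumes 1 roll
Frame 3 starts at roll index 2: rolls=2,2 (sum=4), consumes 2 rolls
Frame 4 starts at roll index 4: roll=10 (strike), consumes 1 roll
Frame 5 starts at roll index 5: rolls=2,6 (sum=8), consumes 2 rolls
Frame 6 starts at roll index 7: roll=10 (strike), consumes 1 roll
Frame 7 starts at roll index 8: rolls=9,0 (sum=9), consumes 2 rolls
Frame 8 starts at roll index 10: rolls=4,5 (sum=9), consumes 2 rolls
Frame 9 starts at roll index 12: roll=10 (strike), consumes 1 roll
Frame 10 starts at roll index 13: 2 remaining rolls

Answer: 0 1 2 4 5 7 8 10 12 13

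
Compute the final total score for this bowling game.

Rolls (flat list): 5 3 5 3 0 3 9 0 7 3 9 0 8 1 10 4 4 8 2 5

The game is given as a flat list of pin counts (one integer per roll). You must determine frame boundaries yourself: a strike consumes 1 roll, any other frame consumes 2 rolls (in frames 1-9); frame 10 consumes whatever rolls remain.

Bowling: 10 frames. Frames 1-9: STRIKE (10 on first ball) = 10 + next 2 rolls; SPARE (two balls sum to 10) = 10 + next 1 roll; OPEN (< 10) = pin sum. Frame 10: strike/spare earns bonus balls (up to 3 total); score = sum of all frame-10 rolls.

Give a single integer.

Frame 1: OPEN (5+3=8). Cumulative: 8
Frame 2: OPEN (5+3=8). Cumulative: 16
Frame 3: OPEN (0+3=3). Cumulative: 19
Frame 4: OPEN (9+0=9). Cumulative: 28
Frame 5: SPARE (7+3=10). 10 + next roll (9) = 19. Cumulative: 47
Frame 6: OPEN (9+0=9). Cumulative: 56
Frame 7: OPEN (8+1=9). Cumulative: 65
Frame 8: STRIKE. 10 + next two rolls (4+4) = 18. Cumulative: 83
Frame 9: OPEN (4+4=8). Cumulative: 91
Frame 10: SPARE. Sum of all frame-10 rolls (8+2+5) = 15. Cumulative: 106

Answer: 106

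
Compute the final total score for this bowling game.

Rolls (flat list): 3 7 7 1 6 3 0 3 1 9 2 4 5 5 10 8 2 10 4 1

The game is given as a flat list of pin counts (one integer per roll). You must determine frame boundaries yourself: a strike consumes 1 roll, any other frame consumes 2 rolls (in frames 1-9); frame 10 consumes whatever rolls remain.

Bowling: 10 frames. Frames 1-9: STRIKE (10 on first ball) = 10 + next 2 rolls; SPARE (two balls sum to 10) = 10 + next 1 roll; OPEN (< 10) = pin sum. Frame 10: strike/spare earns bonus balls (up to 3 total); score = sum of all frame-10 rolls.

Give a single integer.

Answer: 130

Derivation:
Frame 1: SPARE (3+7=10). 10 + next roll (7) = 17. Cumulative: 17
Frame 2: OPEN (7+1=8). Cumulative: 25
Frame 3: OPEN (6+3=9). Cumulative: 34
Frame 4: OPEN (0+3=3). Cumulative: 37
Frame 5: SPARE (1+9=10). 10 + next roll (2) = 12. Cumulative: 49
Frame 6: OPEN (2+4=6). Cumulative: 55
Frame 7: SPARE (5+5=10). 10 + next roll (10) = 20. Cumulative: 75
Frame 8: STRIKE. 10 + next two rolls (8+2) = 20. Cumulative: 95
Frame 9: SPARE (8+2=10). 10 + next roll (10) = 20. Cumulative: 115
Frame 10: STRIKE. Sum of all frame-10 rolls (10+4+1) = 15. Cumulative: 130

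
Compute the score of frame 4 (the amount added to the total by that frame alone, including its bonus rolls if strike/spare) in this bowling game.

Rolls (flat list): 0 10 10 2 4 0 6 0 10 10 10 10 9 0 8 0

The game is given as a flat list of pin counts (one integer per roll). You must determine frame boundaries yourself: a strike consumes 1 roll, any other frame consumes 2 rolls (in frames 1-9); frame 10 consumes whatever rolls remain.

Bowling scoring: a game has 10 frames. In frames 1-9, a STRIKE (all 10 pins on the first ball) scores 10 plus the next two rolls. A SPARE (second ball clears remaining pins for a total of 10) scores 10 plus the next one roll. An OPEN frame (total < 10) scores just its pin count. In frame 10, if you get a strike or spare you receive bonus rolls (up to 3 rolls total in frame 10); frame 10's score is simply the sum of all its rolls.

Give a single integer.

Answer: 6

Derivation:
Frame 1: SPARE (0+10=10). 10 + next roll (10) = 20. Cumulative: 20
Frame 2: STRIKE. 10 + next two rolls (2+4) = 16. Cumulative: 36
Frame 3: OPEN (2+4=6). Cumulative: 42
Frame 4: OPEN (0+6=6). Cumulative: 48
Frame 5: SPARE (0+10=10). 10 + next roll (10) = 20. Cumulative: 68
Frame 6: STRIKE. 10 + next two rolls (10+10) = 30. Cumulative: 98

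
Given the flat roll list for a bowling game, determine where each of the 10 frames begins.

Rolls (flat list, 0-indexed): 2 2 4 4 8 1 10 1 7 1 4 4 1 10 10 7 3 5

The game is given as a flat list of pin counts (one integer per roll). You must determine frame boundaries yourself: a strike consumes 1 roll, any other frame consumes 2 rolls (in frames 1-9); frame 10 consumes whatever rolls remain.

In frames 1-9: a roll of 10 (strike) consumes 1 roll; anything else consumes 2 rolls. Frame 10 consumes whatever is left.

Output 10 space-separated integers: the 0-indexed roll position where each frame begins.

Answer: 0 2 4 6 7 9 11 13 14 15

Derivation:
Frame 1 starts at roll index 0: rolls=2,2 (sum=4), consumes 2 rolls
Frame 2 starts at roll index 2: rolls=4,4 (sum=8), consumes 2 rolls
Frame 3 starts at roll index 4: rolls=8,1 (sum=9), consumes 2 rolls
Frame 4 starts at roll index 6: roll=10 (strike), consumes 1 roll
Frame 5 starts at roll index 7: rolls=1,7 (sum=8), consumes 2 rolls
Frame 6 starts at roll index 9: rolls=1,4 (sum=5), consumes 2 rolls
Frame 7 starts at roll index 11: rolls=4,1 (sum=5), consumes 2 rolls
Frame 8 starts at roll index 13: roll=10 (strike), consumes 1 roll
Frame 9 starts at roll index 14: roll=10 (strike), consumes 1 roll
Frame 10 starts at roll index 15: 3 remaining rolls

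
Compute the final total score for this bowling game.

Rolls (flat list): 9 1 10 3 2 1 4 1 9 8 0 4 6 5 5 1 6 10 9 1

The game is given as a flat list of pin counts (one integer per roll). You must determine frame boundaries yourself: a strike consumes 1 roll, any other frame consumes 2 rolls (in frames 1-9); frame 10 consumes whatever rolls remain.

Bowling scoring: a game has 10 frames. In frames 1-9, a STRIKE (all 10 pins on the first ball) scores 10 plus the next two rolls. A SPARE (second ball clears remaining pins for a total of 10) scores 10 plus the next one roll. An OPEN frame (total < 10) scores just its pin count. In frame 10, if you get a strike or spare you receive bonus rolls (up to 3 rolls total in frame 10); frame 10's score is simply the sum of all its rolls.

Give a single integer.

Frame 1: SPARE (9+1=10). 10 + next roll (10) = 20. Cumulative: 20
Frame 2: STRIKE. 10 + next two rolls (3+2) = 15. Cumulative: 35
Frame 3: OPEN (3+2=5). Cumulative: 40
Frame 4: OPEN (1+4=5). Cumulative: 45
Frame 5: SPARE (1+9=10). 10 + next roll (8) = 18. Cumulative: 63
Frame 6: OPEN (8+0=8). Cumulative: 71
Frame 7: SPARE (4+6=10). 10 + next roll (5) = 15. Cumulative: 86
Frame 8: SPARE (5+5=10). 10 + next roll (1) = 11. Cumulative: 97
Frame 9: OPEN (1+6=7). Cumulative: 104
Frame 10: STRIKE. Sum of all frame-10 rolls (10+9+1) = 20. Cumulative: 124

Answer: 124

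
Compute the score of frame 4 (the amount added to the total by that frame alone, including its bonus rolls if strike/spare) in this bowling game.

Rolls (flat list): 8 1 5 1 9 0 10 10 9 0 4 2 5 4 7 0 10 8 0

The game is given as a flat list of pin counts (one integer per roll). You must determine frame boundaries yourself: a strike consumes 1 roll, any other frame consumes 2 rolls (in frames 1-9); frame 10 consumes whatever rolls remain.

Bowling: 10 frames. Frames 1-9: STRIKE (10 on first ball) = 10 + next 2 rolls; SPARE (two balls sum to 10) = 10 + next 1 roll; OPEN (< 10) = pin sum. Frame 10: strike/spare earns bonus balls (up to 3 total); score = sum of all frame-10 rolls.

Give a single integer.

Answer: 29

Derivation:
Frame 1: OPEN (8+1=9). Cumulative: 9
Frame 2: OPEN (5+1=6). Cumulative: 15
Frame 3: OPEN (9+0=9). Cumulative: 24
Frame 4: STRIKE. 10 + next two rolls (10+9) = 29. Cumulative: 53
Frame 5: STRIKE. 10 + next two rolls (9+0) = 19. Cumulative: 72
Frame 6: OPEN (9+0=9). Cumulative: 81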